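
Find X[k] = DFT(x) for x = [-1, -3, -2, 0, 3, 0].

X[k] = Σ(n=0 to 5) x[n] · ω_6^(nk)
where ω_6 = e^(-2πi/6)

Computing each X[k]:
X[0] = -3
X[1] = -3.0000+6.9282i
X[2] = -1.7321i
X[3] = 3
X[4] = 1.7321i
X[5] = -3.0000-6.9282i

X = [-3, -3.0000+6.9282i, -1.7321i, 3, 1.7321i, -3.0000-6.9282i]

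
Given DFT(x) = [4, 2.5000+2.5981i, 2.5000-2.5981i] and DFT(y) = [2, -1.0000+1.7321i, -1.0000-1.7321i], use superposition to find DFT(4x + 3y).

By linearity: DFT(4x + 3y) = 4·DFT(x) + 3·DFT(y)
= 4·[4, 2.5000+2.5981i, 2.5000-2.5981i] + 3·[2, -1.0000+1.7321i, -1.0000-1.7321i]

Computing element-wise:
Z[0] = 4·(4) + 3·(2) = 22
Z[1] = 4·(2.5000+2.5981i) + 3·(-1.0000+1.7321i) = 7.0000+15.5887i
Z[2] = 4·(2.5000-2.5981i) + 3·(-1.0000-1.7321i) = 7.0000-15.5887i

DFT(4x + 3y) = 4·X + 3·Y = [22, 7.0000+15.5887i, 7.0000-15.5887i]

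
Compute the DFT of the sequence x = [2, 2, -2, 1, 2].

X[k] = Σ(n=0 to 4) x[n] · ω_5^(nk)
where ω_5 = e^(-2πi/5)

Computing each X[k]:
X[0] = 5
X[1] = 4.0451+1.7634i
X[2] = -1.5451-2.8532i
X[3] = -1.5451+2.8532i
X[4] = 4.0451-1.7634i

X = [5, 4.0451+1.7634i, -1.5451-2.8532i, -1.5451+2.8532i, 4.0451-1.7634i]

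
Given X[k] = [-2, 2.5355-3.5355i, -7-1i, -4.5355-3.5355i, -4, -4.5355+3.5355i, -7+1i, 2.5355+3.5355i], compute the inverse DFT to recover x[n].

x[n] = (1/8) Σ(k=0 to 7) X[k] · e^(2πikn/8)

Computing each x[n]:
x[0] = -3
x[1] = 3
x[2] = 1
x[3] = 0
x[4] = -2
x[5] = -2
x[6] = 1
x[7] = 0

x = [-3, 3, 1, 0, -2, -2, 1, 0]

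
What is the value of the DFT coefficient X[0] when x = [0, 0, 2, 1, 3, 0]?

X[0] = Σ(n=0 to 5) x[n] · ω_6^0 = Σ x[n]
= (0) + (0) + (2) + (1) + (3) + (0)

X[0] = 6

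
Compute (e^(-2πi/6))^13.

Since ω_6^6 = 1, powers reduce modulo 6.
13 mod 6 = 1
So ω_6^13 = ω_6^1 = e^(-2πi·1/6)

ω_6^13 = ω_6^1 = 0.5000-0.8660i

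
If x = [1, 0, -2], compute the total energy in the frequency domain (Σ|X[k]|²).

Parseval: Σ|x[n]|² = (1/N)Σ|X[k]|², so Σ|X[k]|² = N·Σ|x[n]|² = 3·5.0000

Σ|X[k]|² = N·Σ|x[n]|² = 3·5.0000 = 15.0000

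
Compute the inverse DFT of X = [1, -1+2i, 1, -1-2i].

x[n] = (1/4) Σ(k=0 to 3) X[k] · e^(2πikn/4)

Computing each x[n]:
x[0] = 0
x[1] = -1
x[2] = 1
x[3] = 1

x = [0, -1, 1, 1]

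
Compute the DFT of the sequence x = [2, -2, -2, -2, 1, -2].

X[k] = Σ(n=0 to 5) x[n] · ω_6^(nk)
where ω_6 = e^(-2πi/6)

Computing each X[k]:
X[0] = -5
X[1] = 2.5000+2.5981i
X[2] = 2.5000-2.5981i
X[3] = 7
X[4] = 2.5000+2.5981i
X[5] = 2.5000-2.5981i

X = [-5, 2.5000+2.5981i, 2.5000-2.5981i, 7, 2.5000+2.5981i, 2.5000-2.5981i]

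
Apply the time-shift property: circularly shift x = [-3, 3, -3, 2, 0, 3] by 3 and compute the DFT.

Time shift by 3: X_shifted[k] = ω_6^(3k) · X[k]
Shifted x = [2, 0, 3, -3, 3, -3]

DFT(x[n-3]) = [2, 0.5000-2.5981i, -2.5000-2.5981i, 14, -2.5000+2.5981i, 0.5000+2.5981i]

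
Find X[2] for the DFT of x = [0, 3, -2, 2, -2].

X[2] = Σ(n=0 to 4) x[n] · ω_5^(2n) where ω_5 = e^(-2πi/5)
= (0)·ω_5^0 + (3)·ω_5^2 + (-2)·ω_5^4 + (2)·ω_5^6 + (-2)·ω_5^8

X[2] = -0.8090-6.7432i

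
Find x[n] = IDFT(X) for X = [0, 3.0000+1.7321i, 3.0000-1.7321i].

x[n] = (1/3) Σ(k=0 to 2) X[k] · e^(2πikn/3)

Computing each x[n]:
x[0] = 2
x[1] = -2
x[2] = 0

x = [2, -2, 0]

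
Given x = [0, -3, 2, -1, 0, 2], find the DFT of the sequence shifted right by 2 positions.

Time shift by 2: X_shifted[k] = ω_6^(2k) · X[k]
Shifted x = [0, 2, 0, -3, 2, -1]

DFT(x[n-2]) = [0, 2.5000-0.8660i, -4.5000-4.3301i, 4, -4.5000+4.3301i, 2.5000+0.8660i]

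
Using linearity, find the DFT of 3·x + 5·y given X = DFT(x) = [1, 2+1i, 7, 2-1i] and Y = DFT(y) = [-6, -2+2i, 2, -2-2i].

By linearity: DFT(3x + 5y) = 3·DFT(x) + 5·DFT(y)
= 3·[1, 2+1i, 7, 2-1i] + 5·[-6, -2+2i, 2, -2-2i]

Computing element-wise:
Z[0] = 3·(1) + 5·(-6) = -27
Z[1] = 3·(2+1i) + 5·(-2+2i) = -4+13i
Z[2] = 3·(7) + 5·(2) = 31
Z[3] = 3·(2-1i) + 5·(-2-2i) = -4-13i

DFT(3x + 5y) = 3·X + 5·Y = [-27, -4+13i, 31, -4-13i]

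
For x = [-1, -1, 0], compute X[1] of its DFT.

X[1] = Σ(n=0 to 2) x[n] · ω_3^(1n) where ω_3 = e^(-2πi/3)
= (-1)·ω_3^0 + (-1)·ω_3^1 + (0)·ω_3^2

X[1] = -0.5000+0.8660i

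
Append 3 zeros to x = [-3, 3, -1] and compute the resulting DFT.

Original 3-point DFT: [-1, -4.0000-3.4641i, -4.0000+3.4641i]
Zero-padded 6-point DFT provides frequency interpolation.

DFT_6([x, 0, ...]) = [-1, -1.0000-1.7321i, -4.0000-3.4641i, -7, -4.0000+3.4641i, -1.0000+1.7321i]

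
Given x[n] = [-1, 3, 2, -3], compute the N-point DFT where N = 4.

X[k] = Σ(n=0 to 3) x[n] · ω_4^(nk)
where ω_4 = e^(-2πi/4)

Computing each X[k]:
X[0] = 1
X[1] = -3-6i
X[2] = 1
X[3] = -3+6i

X = [1, -3-6i, 1, -3+6i]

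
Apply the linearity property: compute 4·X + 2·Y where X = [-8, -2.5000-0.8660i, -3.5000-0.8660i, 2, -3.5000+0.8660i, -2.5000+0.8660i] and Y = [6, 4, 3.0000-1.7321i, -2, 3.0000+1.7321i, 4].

By linearity: DFT(4x + 2y) = 4·DFT(x) + 2·DFT(y)
= 4·[-8, -2.5000-0.8660i, -3.5000-0.8660i, 2, -3.5000+0.8660i, -2.5000+0.8660i] + 2·[6, 4, 3.0000-1.7321i, -2, 3.0000+1.7321i, 4]

Computing element-wise:
Z[0] = 4·(-8) + 2·(6) = -20
Z[1] = 4·(-2.5000-0.8660i) + 2·(4) = -2.0000-3.4640i
Z[2] = 4·(-3.5000-0.8660i) + 2·(3.0000-1.7321i) = -8.0000-6.9282i
Z[3] = 4·(2) + 2·(-2) = 4
Z[4] = 4·(-3.5000+0.8660i) + 2·(3.0000+1.7321i) = -8.0000+6.9282i
Z[5] = 4·(-2.5000+0.8660i) + 2·(4) = -2.0000+3.4640i

DFT(4x + 2y) = 4·X + 2·Y = [-20, -2.0000-3.4640i, -8.0000-6.9282i, 4, -8.0000+6.9282i, -2.0000+3.4640i]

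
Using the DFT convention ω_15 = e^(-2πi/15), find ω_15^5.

ω_15^5 = e^(-2πi·5/15)
= cos(-2π·5/15) + i·sin(-2π·5/15)
= cos(-10π/15) + i·sin(-10π/15)

ω_15^5 = cos(-10π/15) + i·sin(-10π/15) = -0.5000-0.8660i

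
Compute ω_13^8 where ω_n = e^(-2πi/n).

ω_13^8 = e^(-2πi·8/13)
= cos(-2π·8/13) + i·sin(-2π·8/13)
= cos(-16π/13) + i·sin(-16π/13)

ω_13^8 = cos(-16π/13) + i·sin(-16π/13) = -0.7485+0.6631i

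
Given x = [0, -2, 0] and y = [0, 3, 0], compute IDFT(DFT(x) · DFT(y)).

(x ⊛ y)[n] = Σ(m=0 to 2) x[m] · y[(n-m) mod 3]

Computing each output sample:
(x ⊛ y)[0] = 0
(x ⊛ y)[1] = 0
(x ⊛ y)[2] = -6

x ⊛ y = [0, 0, -6]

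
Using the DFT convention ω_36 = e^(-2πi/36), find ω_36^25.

ω_36^25 = e^(-2πi·25/36)
= cos(-2π·25/36) + i·sin(-2π·25/36)
= cos(-50π/36) + i·sin(-50π/36)

ω_36^25 = cos(-50π/36) + i·sin(-50π/36) = -0.3420+0.9397i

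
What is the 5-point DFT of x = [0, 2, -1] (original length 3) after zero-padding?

Original 3-point DFT: [1, -0.5000-2.5981i, -0.5000+2.5981i]
Zero-padded 5-point DFT provides frequency interpolation.

DFT_5([x, 0, ...]) = [1, 1.4271-1.3143i, -1.9271-2.1266i, -1.9271+2.1266i, 1.4271+1.3143i]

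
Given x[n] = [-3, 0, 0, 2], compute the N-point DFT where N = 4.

X[k] = Σ(n=0 to 3) x[n] · ω_4^(nk)
where ω_4 = e^(-2πi/4)

Computing each X[k]:
X[0] = -1
X[1] = -3+2i
X[2] = -5
X[3] = -3-2i

X = [-1, -3+2i, -5, -3-2i]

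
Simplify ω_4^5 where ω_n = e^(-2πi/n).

Since ω_4^4 = 1, powers reduce modulo 4.
5 mod 4 = 1
So ω_4^5 = ω_4^1 = e^(-2πi·1/4)

ω_4^5 = ω_4^1 = -1i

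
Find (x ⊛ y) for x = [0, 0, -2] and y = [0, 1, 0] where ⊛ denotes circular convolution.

(x ⊛ y)[n] = Σ(m=0 to 2) x[m] · y[(n-m) mod 3]

Computing each output sample:
(x ⊛ y)[0] = -2
(x ⊛ y)[1] = 0
(x ⊛ y)[2] = 0

x ⊛ y = [-2, 0, 0]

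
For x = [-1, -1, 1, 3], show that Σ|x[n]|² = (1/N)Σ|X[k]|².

Time domain:
Σ|x[n]|² = |-1|² + |-1|² + |1|² + |3|² = 12.0000

Frequency domain:
(1/4)Σ|X[k]|² = (1/4)(|2|² + |-2+4i|² + |-2|² + |-2-4i|²) = (1/4)·48.0000 = 12.0000

Both sides agree, confirming Parseval's theorem.

Σ|x[n]|² = (1/N)Σ|X[k]|² = 12.0000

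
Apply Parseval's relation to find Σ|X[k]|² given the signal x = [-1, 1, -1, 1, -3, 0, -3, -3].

Parseval: Σ|x[n]|² = (1/N)Σ|X[k]|², so Σ|X[k]|² = N·Σ|x[n]|² = 8·31.0000

Σ|X[k]|² = N·Σ|x[n]|² = 8·31.0000 = 248.0000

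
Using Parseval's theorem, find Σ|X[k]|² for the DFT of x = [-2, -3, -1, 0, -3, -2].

Parseval: Σ|x[n]|² = (1/N)Σ|X[k]|², so Σ|X[k]|² = N·Σ|x[n]|² = 6·27.0000

Σ|X[k]|² = N·Σ|x[n]|² = 6·27.0000 = 162.0000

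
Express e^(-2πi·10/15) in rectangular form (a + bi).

ω_15^10 = e^(-2πi·10/15)
= cos(-2π·10/15) + i·sin(-2π·10/15)
= cos(-20π/15) + i·sin(-20π/15)

ω_15^10 = cos(-20π/15) + i·sin(-20π/15) = -0.5000+0.8660i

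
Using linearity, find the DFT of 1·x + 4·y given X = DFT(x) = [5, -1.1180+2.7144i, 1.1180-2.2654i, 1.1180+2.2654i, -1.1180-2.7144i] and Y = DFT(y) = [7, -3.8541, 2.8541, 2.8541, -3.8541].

By linearity: DFT(1x + 4y) = 1·DFT(x) + 4·DFT(y)
= 1·[5, -1.1180+2.7144i, 1.1180-2.2654i, 1.1180+2.2654i, -1.1180-2.7144i] + 4·[7, -3.8541, 2.8541, 2.8541, -3.8541]

Computing element-wise:
Z[0] = 1·(5) + 4·(7) = 33
Z[1] = 1·(-1.1180+2.7144i) + 4·(-3.8541) = -16.5344+2.7144i
Z[2] = 1·(1.1180-2.2654i) + 4·(2.8541) = 12.5344-2.2654i
Z[3] = 1·(1.1180+2.2654i) + 4·(2.8541) = 12.5344+2.2654i
Z[4] = 1·(-1.1180-2.7144i) + 4·(-3.8541) = -16.5344-2.7144i

DFT(1x + 4y) = 1·X + 4·Y = [33, -16.5344+2.7144i, 12.5344-2.2654i, 12.5344+2.2654i, -16.5344-2.7144i]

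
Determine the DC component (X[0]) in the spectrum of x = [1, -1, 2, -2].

X[0] = Σ(n=0 to 3) x[n] · ω_4^0 = Σ x[n]
= (1) + (-1) + (2) + (-2)

X[0] = 0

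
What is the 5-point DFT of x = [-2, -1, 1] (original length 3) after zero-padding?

Original 3-point DFT: [-2, -2.0000+1.7321i, -2.0000-1.7321i]
Zero-padded 5-point DFT provides frequency interpolation.

DFT_5([x, 0, ...]) = [-2, -3.1180+0.3633i, -0.8820+1.5388i, -0.8820-1.5388i, -3.1180-0.3633i]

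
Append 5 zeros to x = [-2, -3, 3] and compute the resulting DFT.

Original 3-point DFT: [-2, -2.0000+5.1962i, -2.0000-5.1962i]
Zero-padded 8-point DFT provides frequency interpolation.

DFT_8([x, 0, ...]) = [-2, -4.1213-0.8787i, -5+3i, 0.1213+5.1213i, 4, 0.1213-5.1213i, -5-3i, -4.1213+0.8787i]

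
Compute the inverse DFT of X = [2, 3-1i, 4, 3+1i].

x[n] = (1/4) Σ(k=0 to 3) X[k] · e^(2πikn/4)

Computing each x[n]:
x[0] = 3
x[1] = 0
x[2] = 0
x[3] = -1

x = [3, 0, 0, -1]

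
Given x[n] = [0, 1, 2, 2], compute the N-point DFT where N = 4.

X[k] = Σ(n=0 to 3) x[n] · ω_4^(nk)
where ω_4 = e^(-2πi/4)

Computing each X[k]:
X[0] = 5
X[1] = -2+1i
X[2] = -1
X[3] = -2-1i

X = [5, -2+1i, -1, -2-1i]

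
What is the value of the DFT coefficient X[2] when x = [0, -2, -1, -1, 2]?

X[2] = Σ(n=0 to 4) x[n] · ω_5^(2n) where ω_5 = e^(-2πi/5)
= (0)·ω_5^0 + (-2)·ω_5^2 + (-1)·ω_5^4 + (-1)·ω_5^6 + (2)·ω_5^8

X[2] = -0.6180+2.3511i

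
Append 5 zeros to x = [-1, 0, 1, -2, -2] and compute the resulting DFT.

Original 5-point DFT: [-4, -0.8090-3.6655i, 0.3090+1.6776i, 0.3090-1.6776i, -0.8090+3.6655i]
Zero-padded 10-point DFT provides frequency interpolation.

DFT_10([x, 0, ...]) = [-4, 1.5451+2.1266i, -0.8090-3.6655i, -4.0451+1.3143i, 0.3090+1.6776i, 0, 0.3090-1.6776i, -4.0451-1.3143i, -0.8090+3.6655i, 1.5451-2.1266i]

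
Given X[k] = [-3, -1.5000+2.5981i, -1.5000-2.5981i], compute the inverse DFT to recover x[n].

x[n] = (1/3) Σ(k=0 to 2) X[k] · e^(2πikn/3)

Computing each x[n]:
x[0] = -2
x[1] = -2
x[2] = 1

x = [-2, -2, 1]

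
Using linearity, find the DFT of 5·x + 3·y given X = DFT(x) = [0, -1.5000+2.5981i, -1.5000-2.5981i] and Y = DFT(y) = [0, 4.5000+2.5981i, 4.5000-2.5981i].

By linearity: DFT(5x + 3y) = 5·DFT(x) + 3·DFT(y)
= 5·[0, -1.5000+2.5981i, -1.5000-2.5981i] + 3·[0, 4.5000+2.5981i, 4.5000-2.5981i]

Computing element-wise:
Z[0] = 5·(0) + 3·(0) = 0
Z[1] = 5·(-1.5000+2.5981i) + 3·(4.5000+2.5981i) = 6.0000+20.7848i
Z[2] = 5·(-1.5000-2.5981i) + 3·(4.5000-2.5981i) = 6.0000-20.7848i

DFT(5x + 3y) = 5·X + 3·Y = [0, 6.0000+20.7848i, 6.0000-20.7848i]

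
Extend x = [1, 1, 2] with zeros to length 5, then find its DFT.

Original 3-point DFT: [4, -0.5000+0.8660i, -0.5000-0.8660i]
Zero-padded 5-point DFT provides frequency interpolation.

DFT_5([x, 0, ...]) = [4, -0.3090-2.1266i, 0.8090+1.3143i, 0.8090-1.3143i, -0.3090+2.1266i]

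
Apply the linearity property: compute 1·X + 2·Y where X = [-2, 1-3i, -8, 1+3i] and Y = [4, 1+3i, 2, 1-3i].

By linearity: DFT(1x + 2y) = 1·DFT(x) + 2·DFT(y)
= 1·[-2, 1-3i, -8, 1+3i] + 2·[4, 1+3i, 2, 1-3i]

Computing element-wise:
Z[0] = 1·(-2) + 2·(4) = 6
Z[1] = 1·(1-3i) + 2·(1+3i) = 3+3i
Z[2] = 1·(-8) + 2·(2) = -4
Z[3] = 1·(1+3i) + 2·(1-3i) = 3-3i

DFT(1x + 2y) = 1·X + 2·Y = [6, 3+3i, -4, 3-3i]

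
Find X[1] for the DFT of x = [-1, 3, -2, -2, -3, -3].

X[1] = Σ(n=0 to 5) x[n] · ω_6^(1n) where ω_6 = e^(-2πi/6)
= (-1)·ω_6^0 + (3)·ω_6^1 + (-2)·ω_6^2 + (-2)·ω_6^3 + (-3)·ω_6^4 + (-3)·ω_6^5

X[1] = 3.5000-6.0622i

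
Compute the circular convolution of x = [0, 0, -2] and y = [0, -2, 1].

(x ⊛ y)[n] = Σ(m=0 to 2) x[m] · y[(n-m) mod 3]

Computing each output sample:
(x ⊛ y)[0] = 4
(x ⊛ y)[1] = -2
(x ⊛ y)[2] = 0

x ⊛ y = [4, -2, 0]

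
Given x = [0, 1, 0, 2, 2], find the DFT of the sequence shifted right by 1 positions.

Time shift by 1: X_shifted[k] = ω_5^(1k) · X[k]
Shifted x = [2, 0, 1, 0, 2]

DFT(x[n-1]) = [5, 1.8090+1.3143i, 0.6910+2.1266i, 0.6910-2.1266i, 1.8090-1.3143i]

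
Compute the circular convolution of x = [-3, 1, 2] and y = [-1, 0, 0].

(x ⊛ y)[n] = Σ(m=0 to 2) x[m] · y[(n-m) mod 3]

Computing each output sample:
(x ⊛ y)[0] = 3
(x ⊛ y)[1] = -1
(x ⊛ y)[2] = -2

x ⊛ y = [3, -1, -2]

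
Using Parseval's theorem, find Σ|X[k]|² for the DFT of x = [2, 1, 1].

Parseval: Σ|x[n]|² = (1/N)Σ|X[k]|², so Σ|X[k]|² = N·Σ|x[n]|² = 3·6.0000

Σ|X[k]|² = N·Σ|x[n]|² = 3·6.0000 = 18.0000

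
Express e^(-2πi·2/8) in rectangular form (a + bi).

ω_8^2 = e^(-2πi·2/8)
= cos(-2π·2/8) + i·sin(-2π·2/8)
= cos(-4π/8) + i·sin(-4π/8)

ω_8^2 = cos(-4π/8) + i·sin(-4π/8) = -1i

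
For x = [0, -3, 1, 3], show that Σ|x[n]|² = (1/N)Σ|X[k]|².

Time domain:
Σ|x[n]|² = |0|² + |-3|² + |1|² + |3|² = 19.0000

Frequency domain:
(1/4)Σ|X[k]|² = (1/4)(|1|² + |-1+6i|² + |1|² + |-1-6i|²) = (1/4)·76.0000 = 19.0000

Both sides agree, confirming Parseval's theorem.

Σ|x[n]|² = (1/N)Σ|X[k]|² = 19.0000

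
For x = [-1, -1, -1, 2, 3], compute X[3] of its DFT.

X[3] = Σ(n=0 to 4) x[n] · ω_5^(3n) where ω_5 = e^(-2πi/5)
= (-1)·ω_5^0 + (-1)·ω_5^3 + (-1)·ω_5^6 + (2)·ω_5^9 + (3)·ω_5^12

X[3] = -2.3090+0.5020i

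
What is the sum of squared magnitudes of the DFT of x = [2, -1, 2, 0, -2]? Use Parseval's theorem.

Parseval: Σ|x[n]|² = (1/N)Σ|X[k]|², so Σ|X[k]|² = N·Σ|x[n]|² = 5·13.0000

Σ|X[k]|² = N·Σ|x[n]|² = 5·13.0000 = 65.0000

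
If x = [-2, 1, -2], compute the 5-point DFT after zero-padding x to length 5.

Original 3-point DFT: [-3, -1.5000-2.5981i, -1.5000+2.5981i]
Zero-padded 5-point DFT provides frequency interpolation.

DFT_5([x, 0, ...]) = [-3, -0.0729+0.2245i, -3.4271-2.4899i, -3.4271+2.4899i, -0.0729-0.2245i]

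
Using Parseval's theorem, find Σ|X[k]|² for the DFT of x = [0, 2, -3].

Parseval: Σ|x[n]|² = (1/N)Σ|X[k]|², so Σ|X[k]|² = N·Σ|x[n]|² = 3·13.0000

Σ|X[k]|² = N·Σ|x[n]|² = 3·13.0000 = 39.0000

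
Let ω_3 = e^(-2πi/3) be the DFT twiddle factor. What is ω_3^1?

ω_3^1 = e^(-2πi·1/3)
= cos(-2π·1/3) + i·sin(-2π·1/3)
= cos(-2π/3) + i·sin(-2π/3)

ω_3^1 = cos(-2π/3) + i·sin(-2π/3) = -0.5000-0.8660i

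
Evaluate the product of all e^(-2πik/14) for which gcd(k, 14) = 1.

The primitive 14th roots of unity are ω_14^k for k coprime to 14: k ∈ {1, 3, 5, 9, 11, 13}
Their product equals the constant term of the cyclotomic polynomial Φ_14(x) up to sign.
For n ≥ 3, the product of all primitive nth roots of unity is 1. (For n=1 it is 1; for n=2 it is -1.)

1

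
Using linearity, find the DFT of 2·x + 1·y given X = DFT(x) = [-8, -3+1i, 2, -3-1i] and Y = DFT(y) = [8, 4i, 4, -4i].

By linearity: DFT(2x + 1y) = 2·DFT(x) + 1·DFT(y)
= 2·[-8, -3+1i, 2, -3-1i] + 1·[8, 4i, 4, -4i]

Computing element-wise:
Z[0] = 2·(-8) + 1·(8) = -8
Z[1] = 2·(-3+1i) + 1·(4i) = -6+6i
Z[2] = 2·(2) + 1·(4) = 8
Z[3] = 2·(-3-1i) + 1·(-4i) = -6-6i

DFT(2x + 1y) = 2·X + 1·Y = [-8, -6+6i, 8, -6-6i]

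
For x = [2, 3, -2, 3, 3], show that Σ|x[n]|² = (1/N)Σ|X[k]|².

Time domain:
Σ|x[n]|² = |2|² + |3|² + |-2|² + |3|² + |3|² = 35.0000

Frequency domain:
(1/5)Σ|X[k]|² = (1/5)(|9|² + |3.0451+2.9389i|² + |-2.5451-4.7553i|² + |-2.5451+4.7553i|² + |3.0451-2.9389i|²) = (1/5)·175.0000 = 35.0000

Both sides agree, confirming Parseval's theorem.

Σ|x[n]|² = (1/N)Σ|X[k]|² = 35.0000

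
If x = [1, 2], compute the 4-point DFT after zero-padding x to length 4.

Original 2-point DFT: [3, -1]
Zero-padded 4-point DFT provides frequency interpolation.

DFT_4([x, 0, ...]) = [3, 1-2i, -1, 1+2i]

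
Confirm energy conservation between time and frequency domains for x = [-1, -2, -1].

Time domain:
Σ|x[n]|² = |-1|² + |-2|² + |-1|² = 6.0000

Frequency domain:
(1/3)Σ|X[k]|² = (1/3)(|-4|² + |0.5000+0.8660i|² + |0.5000-0.8660i|²) = (1/3)·18.0000 = 6.0000

Both sides agree, confirming Parseval's theorem.

Σ|x[n]|² = (1/N)Σ|X[k]|² = 6.0000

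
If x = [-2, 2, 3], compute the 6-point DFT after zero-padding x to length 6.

Original 3-point DFT: [3, -4.5000+0.8660i, -4.5000-0.8660i]
Zero-padded 6-point DFT provides frequency interpolation.

DFT_6([x, 0, ...]) = [3, -2.5000-4.3301i, -4.5000+0.8660i, -1, -4.5000-0.8660i, -2.5000+4.3301i]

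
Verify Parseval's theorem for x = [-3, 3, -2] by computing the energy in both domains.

Time domain:
Σ|x[n]|² = |-3|² + |3|² + |-2|² = 22.0000

Frequency domain:
(1/3)Σ|X[k]|² = (1/3)(|-2|² + |-3.5000-4.3301i|² + |-3.5000+4.3301i|²) = (1/3)·66.0000 = 22.0000

Both sides agree, confirming Parseval's theorem.

Σ|x[n]|² = (1/N)Σ|X[k]|² = 22.0000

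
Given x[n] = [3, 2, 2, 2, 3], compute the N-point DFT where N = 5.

X[k] = Σ(n=0 to 4) x[n] · ω_5^(nk)
where ω_5 = e^(-2πi/5)

Computing each X[k]:
X[0] = 12
X[1] = 1.3090+0.9511i
X[2] = 0.1910+0.5878i
X[3] = 0.1910-0.5878i
X[4] = 1.3090-0.9511i

X = [12, 1.3090+0.9511i, 0.1910+0.5878i, 0.1910-0.5878i, 1.3090-0.9511i]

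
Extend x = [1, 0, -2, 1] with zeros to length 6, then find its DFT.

Original 4-point DFT: [0, 3+1i, -2, 3-1i]
Zero-padded 6-point DFT provides frequency interpolation.

DFT_6([x, 0, ...]) = [0, 1.0000+1.7321i, 3.0000-1.7321i, -2, 3.0000+1.7321i, 1.0000-1.7321i]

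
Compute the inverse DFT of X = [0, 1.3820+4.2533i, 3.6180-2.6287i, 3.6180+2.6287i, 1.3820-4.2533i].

x[n] = (1/5) Σ(k=0 to 4) X[k] · e^(2πikn/5)

Computing each x[n]:
x[0] = 2
x[1] = -2
x[2] = -2
x[3] = 2
x[4] = 0

x = [2, -2, -2, 2, 0]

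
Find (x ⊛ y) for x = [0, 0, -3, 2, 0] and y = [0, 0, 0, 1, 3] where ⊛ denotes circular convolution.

(x ⊛ y)[n] = Σ(m=0 to 4) x[m] · y[(n-m) mod 5]

Computing each output sample:
(x ⊛ y)[0] = -3
(x ⊛ y)[1] = -7
(x ⊛ y)[2] = 6
(x ⊛ y)[3] = 0
(x ⊛ y)[4] = 0

x ⊛ y = [-3, -7, 6, 0, 0]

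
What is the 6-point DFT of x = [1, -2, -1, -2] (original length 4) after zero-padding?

Original 4-point DFT: [-4, 2, 4, 2]
Zero-padded 6-point DFT provides frequency interpolation.

DFT_6([x, 0, ...]) = [-4, 2.5000+2.5981i, 0.5000+0.8660i, 4, 0.5000-0.8660i, 2.5000-2.5981i]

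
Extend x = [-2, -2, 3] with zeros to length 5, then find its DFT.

Original 3-point DFT: [-1, -2.5000+4.3301i, -2.5000-4.3301i]
Zero-padded 5-point DFT provides frequency interpolation.

DFT_5([x, 0, ...]) = [-1, -5.0451+0.1388i, 0.5451+4.0287i, 0.5451-4.0287i, -5.0451-0.1388i]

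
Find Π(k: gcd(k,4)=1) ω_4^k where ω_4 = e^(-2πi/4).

The primitive 4th roots of unity are ω_4^k for k coprime to 4: k ∈ {1, 3}
Their product equals the constant term of the cyclotomic polynomial Φ_4(x) up to sign.
For n ≥ 3, the product of all primitive nth roots of unity is 1. (For n=1 it is 1; for n=2 it is -1.)

1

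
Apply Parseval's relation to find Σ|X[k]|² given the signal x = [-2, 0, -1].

Parseval: Σ|x[n]|² = (1/N)Σ|X[k]|², so Σ|X[k]|² = N·Σ|x[n]|² = 3·5.0000

Σ|X[k]|² = N·Σ|x[n]|² = 3·5.0000 = 15.0000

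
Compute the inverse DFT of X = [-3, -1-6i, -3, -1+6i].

x[n] = (1/4) Σ(k=0 to 3) X[k] · e^(2πikn/4)

Computing each x[n]:
x[0] = -2
x[1] = 3
x[2] = -1
x[3] = -3

x = [-2, 3, -1, -3]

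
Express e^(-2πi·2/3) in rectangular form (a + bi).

ω_3^2 = e^(-2πi·2/3)
= cos(-2π·2/3) + i·sin(-2π·2/3)
= cos(-4π/3) + i·sin(-4π/3)

ω_3^2 = cos(-4π/3) + i·sin(-4π/3) = -0.5000+0.8660i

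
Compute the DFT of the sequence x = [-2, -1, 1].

X[k] = Σ(n=0 to 2) x[n] · ω_3^(nk)
where ω_3 = e^(-2πi/3)

Computing each X[k]:
X[0] = -2
X[1] = -2.0000+1.7321i
X[2] = -2.0000-1.7321i

X = [-2, -2.0000+1.7321i, -2.0000-1.7321i]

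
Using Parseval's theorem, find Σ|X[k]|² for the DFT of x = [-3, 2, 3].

Parseval: Σ|x[n]|² = (1/N)Σ|X[k]|², so Σ|X[k]|² = N·Σ|x[n]|² = 3·22.0000

Σ|X[k]|² = N·Σ|x[n]|² = 3·22.0000 = 66.0000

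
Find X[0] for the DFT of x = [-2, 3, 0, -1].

X[0] = Σ(n=0 to 3) x[n] · ω_4^0 = Σ x[n]
= (-2) + (3) + (0) + (-1)

X[0] = 0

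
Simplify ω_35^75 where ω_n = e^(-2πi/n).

Since ω_35^35 = 1, powers reduce modulo 35.
75 mod 35 = 5
So ω_35^75 = ω_35^5 = e^(-2πi·5/35)

ω_35^75 = ω_35^5 = 0.6235-0.7818i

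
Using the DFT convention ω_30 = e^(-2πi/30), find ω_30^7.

ω_30^7 = e^(-2πi·7/30)
= cos(-2π·7/30) + i·sin(-2π·7/30)
= cos(-14π/30) + i·sin(-14π/30)

ω_30^7 = cos(-14π/30) + i·sin(-14π/30) = 0.1045-0.9945i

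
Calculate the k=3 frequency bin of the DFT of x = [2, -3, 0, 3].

X[3] = Σ(n=0 to 3) x[n] · ω_4^(3n) where ω_4 = e^(-2πi/4)
= (2)·ω_4^0 + (-3)·ω_4^3 + (0)·ω_4^6 + (3)·ω_4^9

X[3] = 2-6i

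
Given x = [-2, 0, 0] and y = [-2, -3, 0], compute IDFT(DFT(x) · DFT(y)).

(x ⊛ y)[n] = Σ(m=0 to 2) x[m] · y[(n-m) mod 3]

Computing each output sample:
(x ⊛ y)[0] = 4
(x ⊛ y)[1] = 6
(x ⊛ y)[2] = 0

x ⊛ y = [4, 6, 0]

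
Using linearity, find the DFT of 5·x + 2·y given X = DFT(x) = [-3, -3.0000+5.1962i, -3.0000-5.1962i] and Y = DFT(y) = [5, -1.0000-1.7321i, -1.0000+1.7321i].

By linearity: DFT(5x + 2y) = 5·DFT(x) + 2·DFT(y)
= 5·[-3, -3.0000+5.1962i, -3.0000-5.1962i] + 2·[5, -1.0000-1.7321i, -1.0000+1.7321i]

Computing element-wise:
Z[0] = 5·(-3) + 2·(5) = -5
Z[1] = 5·(-3.0000+5.1962i) + 2·(-1.0000-1.7321i) = -17.0000+22.5168i
Z[2] = 5·(-3.0000-5.1962i) + 2·(-1.0000+1.7321i) = -17.0000-22.5168i

DFT(5x + 2y) = 5·X + 2·Y = [-5, -17.0000+22.5168i, -17.0000-22.5168i]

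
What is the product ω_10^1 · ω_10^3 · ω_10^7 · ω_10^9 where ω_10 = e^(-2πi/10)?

The primitive 10th roots of unity are ω_10^k for k coprime to 10: k ∈ {1, 3, 7, 9}
Their product equals the constant term of the cyclotomic polynomial Φ_10(x) up to sign.
For n ≥ 3, the product of all primitive nth roots of unity is 1. (For n=1 it is 1; for n=2 it is -1.)

1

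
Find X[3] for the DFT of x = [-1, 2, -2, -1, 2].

X[3] = Σ(n=0 to 4) x[n] · ω_5^(3n) where ω_5 = e^(-2πi/5)
= (-1)·ω_5^0 + (2)·ω_5^3 + (-2)·ω_5^6 + (-1)·ω_5^9 + (2)·ω_5^12

X[3] = -5.1631+0.9511i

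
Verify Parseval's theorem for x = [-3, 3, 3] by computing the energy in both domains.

Time domain:
Σ|x[n]|² = |-3|² + |3|² + |3|² = 27.0000

Frequency domain:
(1/3)Σ|X[k]|² = (1/3)(|3|² + |-6|² + |-6|²) = (1/3)·81.0000 = 27.0000

Both sides agree, confirming Parseval's theorem.

Σ|x[n]|² = (1/N)Σ|X[k]|² = 27.0000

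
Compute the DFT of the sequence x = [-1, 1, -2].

X[k] = Σ(n=0 to 2) x[n] · ω_3^(nk)
where ω_3 = e^(-2πi/3)

Computing each X[k]:
X[0] = -2
X[1] = -0.5000-2.5981i
X[2] = -0.5000+2.5981i

X = [-2, -0.5000-2.5981i, -0.5000+2.5981i]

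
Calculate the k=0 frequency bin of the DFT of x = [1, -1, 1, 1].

X[0] = Σ(n=0 to 3) x[n] · ω_4^0 = Σ x[n]
= (1) + (-1) + (1) + (1)

X[0] = 2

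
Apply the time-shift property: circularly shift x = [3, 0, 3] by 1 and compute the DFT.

Time shift by 1: X_shifted[k] = ω_3^(1k) · X[k]
Shifted x = [3, 3, 0]

DFT(x[n-1]) = [6, 1.5000-2.5981i, 1.5000+2.5981i]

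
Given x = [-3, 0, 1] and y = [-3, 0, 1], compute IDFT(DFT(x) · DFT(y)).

(x ⊛ y)[n] = Σ(m=0 to 2) x[m] · y[(n-m) mod 3]

Computing each output sample:
(x ⊛ y)[0] = 9
(x ⊛ y)[1] = 1
(x ⊛ y)[2] = -6

x ⊛ y = [9, 1, -6]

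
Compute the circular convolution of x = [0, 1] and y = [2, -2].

(x ⊛ y)[n] = Σ(m=0 to 1) x[m] · y[(n-m) mod 2]

Computing each output sample:
(x ⊛ y)[0] = -2
(x ⊛ y)[1] = 2

x ⊛ y = [-2, 2]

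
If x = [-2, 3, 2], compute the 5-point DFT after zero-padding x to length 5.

Original 3-point DFT: [3, -4.5000-0.8660i, -4.5000+0.8660i]
Zero-padded 5-point DFT provides frequency interpolation.

DFT_5([x, 0, ...]) = [3, -2.6910-4.0287i, -3.8090+0.1388i, -3.8090-0.1388i, -2.6910+4.0287i]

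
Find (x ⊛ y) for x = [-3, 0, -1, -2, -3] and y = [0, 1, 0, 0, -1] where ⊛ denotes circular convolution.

(x ⊛ y)[n] = Σ(m=0 to 4) x[m] · y[(n-m) mod 5]

Computing each output sample:
(x ⊛ y)[0] = -3
(x ⊛ y)[1] = -2
(x ⊛ y)[2] = 2
(x ⊛ y)[3] = 2
(x ⊛ y)[4] = 1

x ⊛ y = [-3, -2, 2, 2, 1]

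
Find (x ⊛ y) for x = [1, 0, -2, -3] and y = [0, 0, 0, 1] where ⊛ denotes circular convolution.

(x ⊛ y)[n] = Σ(m=0 to 3) x[m] · y[(n-m) mod 4]

Computing each output sample:
(x ⊛ y)[0] = 0
(x ⊛ y)[1] = -2
(x ⊛ y)[2] = -3
(x ⊛ y)[3] = 1

x ⊛ y = [0, -2, -3, 1]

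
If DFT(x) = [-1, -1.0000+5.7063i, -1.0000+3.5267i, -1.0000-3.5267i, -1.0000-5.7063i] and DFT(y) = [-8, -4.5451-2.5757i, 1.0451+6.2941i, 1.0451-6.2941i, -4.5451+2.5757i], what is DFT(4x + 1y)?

By linearity: DFT(4x + 1y) = 4·DFT(x) + 1·DFT(y)
= 4·[-1, -1.0000+5.7063i, -1.0000+3.5267i, -1.0000-3.5267i, -1.0000-5.7063i] + 1·[-8, -4.5451-2.5757i, 1.0451+6.2941i, 1.0451-6.2941i, -4.5451+2.5757i]

Computing element-wise:
Z[0] = 4·(-1) + 1·(-8) = -12
Z[1] = 4·(-1.0000+5.7063i) + 1·(-4.5451-2.5757i) = -8.5451+20.2495i
Z[2] = 4·(-1.0000+3.5267i) + 1·(1.0451+6.2941i) = -2.9549+20.4009i
Z[3] = 4·(-1.0000-3.5267i) + 1·(1.0451-6.2941i) = -2.9549-20.4009i
Z[4] = 4·(-1.0000-5.7063i) + 1·(-4.5451+2.5757i) = -8.5451-20.2495i

DFT(4x + 1y) = 4·X + 1·Y = [-12, -8.5451+20.2495i, -2.9549+20.4009i, -2.9549-20.4009i, -8.5451-20.2495i]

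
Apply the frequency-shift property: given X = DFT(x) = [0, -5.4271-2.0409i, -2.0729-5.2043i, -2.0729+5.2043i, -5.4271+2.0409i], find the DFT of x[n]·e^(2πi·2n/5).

Modulation property: DFT(ω_5^(-2n)·x[n]) = X[(k-2) mod 5], so circularly shift X by 2 positions.

X[k-2] = [-2.0729+5.2043i, -5.4271+2.0409i, 0, -5.4271-2.0409i, -2.0729-5.2043i]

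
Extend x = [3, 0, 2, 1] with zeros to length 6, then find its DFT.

Original 4-point DFT: [6, 1+1i, 4, 1-1i]
Zero-padded 6-point DFT provides frequency interpolation.

DFT_6([x, 0, ...]) = [6, 1.0000-1.7321i, 3.0000+1.7321i, 4, 3.0000-1.7321i, 1.0000+1.7321i]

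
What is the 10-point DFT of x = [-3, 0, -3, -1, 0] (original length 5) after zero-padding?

Original 5-point DFT: [-7, 0.2361+1.1756i, -4.2361-1.9021i, -4.2361+1.9021i, 0.2361-1.1756i]
Zero-padded 10-point DFT provides frequency interpolation.

DFT_10([x, 0, ...]) = [-7, -3.6180+3.8042i, 0.2361+1.1756i, -1.3820-2.3511i, -4.2361-1.9021i, -5, -4.2361+1.9021i, -1.3820+2.3511i, 0.2361-1.1756i, -3.6180-3.8042i]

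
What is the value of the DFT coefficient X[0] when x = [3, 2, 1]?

X[0] = Σ(n=0 to 2) x[n] · ω_3^0 = Σ x[n]
= (3) + (2) + (1)

X[0] = 6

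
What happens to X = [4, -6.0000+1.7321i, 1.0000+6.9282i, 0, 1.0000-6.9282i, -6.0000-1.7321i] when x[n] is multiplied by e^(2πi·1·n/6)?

Modulation property: DFT(ω_6^(-1n)·x[n]) = X[(k-1) mod 6], so circularly shift X by 1 positions.

X[k-1] = [-6.0000-1.7321i, 4, -6.0000+1.7321i, 1.0000+6.9282i, 0, 1.0000-6.9282i]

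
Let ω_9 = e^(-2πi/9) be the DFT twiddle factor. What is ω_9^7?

ω_9^7 = e^(-2πi·7/9)
= cos(-2π·7/9) + i·sin(-2π·7/9)
= cos(-14π/9) + i·sin(-14π/9)

ω_9^7 = cos(-14π/9) + i·sin(-14π/9) = 0.1736+0.9848i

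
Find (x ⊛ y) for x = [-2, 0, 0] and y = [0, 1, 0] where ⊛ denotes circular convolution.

(x ⊛ y)[n] = Σ(m=0 to 2) x[m] · y[(n-m) mod 3]

Computing each output sample:
(x ⊛ y)[0] = 0
(x ⊛ y)[1] = -2
(x ⊛ y)[2] = 0

x ⊛ y = [0, -2, 0]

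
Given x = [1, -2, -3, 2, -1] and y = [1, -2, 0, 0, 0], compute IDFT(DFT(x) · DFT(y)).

(x ⊛ y)[n] = Σ(m=0 to 4) x[m] · y[(n-m) mod 5]

Computing each output sample:
(x ⊛ y)[0] = 3
(x ⊛ y)[1] = -4
(x ⊛ y)[2] = 1
(x ⊛ y)[3] = 8
(x ⊛ y)[4] = -5

x ⊛ y = [3, -4, 1, 8, -5]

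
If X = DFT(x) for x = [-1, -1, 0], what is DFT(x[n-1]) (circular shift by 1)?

Time shift by 1: X_shifted[k] = ω_3^(1k) · X[k]
Shifted x = [0, -1, -1]

DFT(x[n-1]) = [-2, 1, 1]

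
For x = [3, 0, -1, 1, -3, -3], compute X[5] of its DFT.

X[5] = Σ(n=0 to 5) x[n] · ω_6^(5n) where ω_6 = e^(-2πi/6)
= (3)·ω_6^0 + (0)·ω_6^5 + (-1)·ω_6^10 + (1)·ω_6^15 + (-3)·ω_6^20 + (-3)·ω_6^25

X[5] = 2.5000+4.3301i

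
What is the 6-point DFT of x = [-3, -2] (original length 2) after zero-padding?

Original 2-point DFT: [-5, -1]
Zero-padded 6-point DFT provides frequency interpolation.

DFT_6([x, 0, ...]) = [-5, -4.0000+1.7321i, -2.0000+1.7321i, -1, -2.0000-1.7321i, -4.0000-1.7321i]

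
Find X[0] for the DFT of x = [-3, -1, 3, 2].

X[0] = Σ(n=0 to 3) x[n] · ω_4^0 = Σ x[n]
= (-3) + (-1) + (3) + (2)

X[0] = 1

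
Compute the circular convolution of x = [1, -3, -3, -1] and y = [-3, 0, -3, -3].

(x ⊛ y)[n] = Σ(m=0 to 3) x[m] · y[(n-m) mod 4]

Computing each output sample:
(x ⊛ y)[0] = 15
(x ⊛ y)[1] = 21
(x ⊛ y)[2] = 9
(x ⊛ y)[3] = 9

x ⊛ y = [15, 21, 9, 9]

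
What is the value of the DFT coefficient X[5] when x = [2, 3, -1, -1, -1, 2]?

X[5] = Σ(n=0 to 5) x[n] · ω_6^(5n) where ω_6 = e^(-2πi/6)
= (2)·ω_6^0 + (3)·ω_6^5 + (-1)·ω_6^10 + (-1)·ω_6^15 + (-1)·ω_6^20 + (2)·ω_6^25

X[5] = 6.5000+0.8660i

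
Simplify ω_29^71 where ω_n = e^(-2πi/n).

Since ω_29^29 = 1, powers reduce modulo 29.
71 mod 29 = 13
So ω_29^71 = ω_29^13 = e^(-2πi·13/29)

ω_29^71 = ω_29^13 = -0.9477-0.3193i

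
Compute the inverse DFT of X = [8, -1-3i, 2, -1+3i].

x[n] = (1/4) Σ(k=0 to 3) X[k] · e^(2πikn/4)

Computing each x[n]:
x[0] = 2
x[1] = 3
x[2] = 3
x[3] = 0

x = [2, 3, 3, 0]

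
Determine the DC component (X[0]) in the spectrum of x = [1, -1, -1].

X[0] = Σ(n=0 to 2) x[n] · ω_3^0 = Σ x[n]
= (1) + (-1) + (-1)

X[0] = -1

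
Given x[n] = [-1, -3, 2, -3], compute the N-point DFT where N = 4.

X[k] = Σ(n=0 to 3) x[n] · ω_4^(nk)
where ω_4 = e^(-2πi/4)

Computing each X[k]:
X[0] = -5
X[1] = -3
X[2] = 7
X[3] = -3

X = [-5, -3, 7, -3]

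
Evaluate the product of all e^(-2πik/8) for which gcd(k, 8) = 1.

The primitive 8th roots of unity are ω_8^k for k coprime to 8: k ∈ {1, 3, 5, 7}
Their product equals the constant term of the cyclotomic polynomial Φ_8(x) up to sign.
For n ≥ 3, the product of all primitive nth roots of unity is 1. (For n=1 it is 1; for n=2 it is -1.)

1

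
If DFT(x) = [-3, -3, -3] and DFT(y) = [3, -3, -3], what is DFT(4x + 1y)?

By linearity: DFT(4x + 1y) = 4·DFT(x) + 1·DFT(y)
= 4·[-3, -3, -3] + 1·[3, -3, -3]

Computing element-wise:
Z[0] = 4·(-3) + 1·(3) = -9
Z[1] = 4·(-3) + 1·(-3) = -15
Z[2] = 4·(-3) + 1·(-3) = -15

DFT(4x + 1y) = 4·X + 1·Y = [-9, -15, -15]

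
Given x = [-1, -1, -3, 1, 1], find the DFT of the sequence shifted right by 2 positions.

Time shift by 2: X_shifted[k] = ω_5^(2k) · X[k]
Shifted x = [1, 1, -1, -1, -3]

DFT(x[n-2]) = [-3, 2.0000-3.8042i, 2.0000-2.3511i, 2.0000+2.3511i, 2.0000+3.8042i]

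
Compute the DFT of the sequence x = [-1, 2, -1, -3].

X[k] = Σ(n=0 to 3) x[n] · ω_4^(nk)
where ω_4 = e^(-2πi/4)

Computing each X[k]:
X[0] = -3
X[1] = -5i
X[2] = -1
X[3] = 5i

X = [-3, -5i, -1, 5i]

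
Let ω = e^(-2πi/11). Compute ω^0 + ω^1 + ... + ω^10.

Sum of all nth roots of unity equals 0 for n > 1 (geometric series with r ≠ 1).

0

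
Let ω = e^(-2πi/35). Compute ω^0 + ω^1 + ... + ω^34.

Sum of all nth roots of unity equals 0 for n > 1 (geometric series with r ≠ 1).

0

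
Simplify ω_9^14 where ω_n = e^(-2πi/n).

Since ω_9^9 = 1, powers reduce modulo 9.
14 mod 9 = 5
So ω_9^14 = ω_9^5 = e^(-2πi·5/9)

ω_9^14 = ω_9^5 = -0.9397+0.3420i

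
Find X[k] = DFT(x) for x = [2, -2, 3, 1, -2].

X[k] = Σ(n=0 to 4) x[n] · ω_5^(nk)
where ω_5 = e^(-2πi/5)

Computing each X[k]:
X[0] = 2
X[1] = -2.4721-1.1756i
X[2] = 6.4721+1.9021i
X[3] = 6.4721-1.9021i
X[4] = -2.4721+1.1756i

X = [2, -2.4721-1.1756i, 6.4721+1.9021i, 6.4721-1.9021i, -2.4721+1.1756i]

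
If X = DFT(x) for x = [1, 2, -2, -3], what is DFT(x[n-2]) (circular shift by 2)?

Time shift by 2: X_shifted[k] = ω_4^(2k) · X[k]
Shifted x = [-2, -3, 1, 2]

DFT(x[n-2]) = [-2, -3+5i, 0, -3-5i]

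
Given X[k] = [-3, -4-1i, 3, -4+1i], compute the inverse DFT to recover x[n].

x[n] = (1/4) Σ(k=0 to 3) X[k] · e^(2πikn/4)

Computing each x[n]:
x[0] = -2
x[1] = -1
x[2] = 2
x[3] = -2

x = [-2, -1, 2, -2]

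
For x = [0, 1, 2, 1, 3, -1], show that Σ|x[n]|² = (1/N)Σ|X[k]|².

Time domain:
Σ|x[n]|² = |0|² + |1|² + |2|² + |1|² + |3|² + |-1|² = 16.0000

Frequency domain:
(1/6)Σ|X[k]|² = (1/6)(|6|² + |-3.5000-0.8660i|² + |-1.5000-2.5981i|² + |4|² + |-1.5000+2.5981i|² + |-3.5000+0.8660i|²) = (1/6)·96.0000 = 16.0000

Both sides agree, confirming Parseval's theorem.

Σ|x[n]|² = (1/N)Σ|X[k]|² = 16.0000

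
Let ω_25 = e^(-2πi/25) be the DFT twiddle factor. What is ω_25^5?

ω_25^5 = e^(-2πi·5/25)
= cos(-2π·5/25) + i·sin(-2π·5/25)
= cos(-10π/25) + i·sin(-10π/25)

ω_25^5 = cos(-10π/25) + i·sin(-10π/25) = 0.3090-0.9511i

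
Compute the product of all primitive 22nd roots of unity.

The primitive 22nd roots of unity are ω_22^k for k coprime to 22: k ∈ {1, 3, 5, 7, 9, 13, 15, 17, 19, 21}
Their product equals the constant term of the cyclotomic polynomial Φ_22(x) up to sign.
For n ≥ 3, the product of all primitive nth roots of unity is 1. (For n=1 it is 1; for n=2 it is -1.)

1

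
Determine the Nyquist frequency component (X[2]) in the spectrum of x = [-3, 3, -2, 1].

X[2] = Σ(n=0 to 3) x[n] · ω_4^(2n) where ω_4 = e^(-2πi/4)
= (-3)·ω_4^0 + (3)·ω_4^2 + (-2)·ω_4^4 + (1)·ω_4^6

X[2] = -9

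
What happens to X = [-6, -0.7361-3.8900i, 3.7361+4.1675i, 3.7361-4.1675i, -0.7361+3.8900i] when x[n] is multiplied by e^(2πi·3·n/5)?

Modulation property: DFT(ω_5^(-3n)·x[n]) = X[(k-3) mod 5], so circularly shift X by 3 positions.

X[k-3] = [3.7361+4.1675i, 3.7361-4.1675i, -0.7361+3.8900i, -6, -0.7361-3.8900i]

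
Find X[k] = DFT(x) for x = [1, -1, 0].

X[k] = Σ(n=0 to 2) x[n] · ω_3^(nk)
where ω_3 = e^(-2πi/3)

Computing each X[k]:
X[0] = 0
X[1] = 1.5000+0.8660i
X[2] = 1.5000-0.8660i

X = [0, 1.5000+0.8660i, 1.5000-0.8660i]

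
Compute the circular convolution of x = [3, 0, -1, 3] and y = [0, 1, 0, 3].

(x ⊛ y)[n] = Σ(m=0 to 3) x[m] · y[(n-m) mod 4]

Computing each output sample:
(x ⊛ y)[0] = 3
(x ⊛ y)[1] = 0
(x ⊛ y)[2] = 9
(x ⊛ y)[3] = 8

x ⊛ y = [3, 0, 9, 8]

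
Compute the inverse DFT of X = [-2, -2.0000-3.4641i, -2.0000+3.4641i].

x[n] = (1/3) Σ(k=0 to 2) X[k] · e^(2πikn/3)

Computing each x[n]:
x[0] = -2
x[1] = 2
x[2] = -2

x = [-2, 2, -2]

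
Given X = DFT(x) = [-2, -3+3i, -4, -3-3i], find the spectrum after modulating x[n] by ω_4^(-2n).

Modulation property: DFT(ω_4^(-2n)·x[n]) = X[(k-2) mod 4], so circularly shift X by 2 positions.

X[k-2] = [-4, -3-3i, -2, -3+3i]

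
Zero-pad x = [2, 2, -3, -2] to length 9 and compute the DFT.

Original 4-point DFT: [-1, 5-4i, -1, 5+4i]
Zero-padded 9-point DFT provides frequency interpolation.

DFT_9([x, 0, ...]) = [-1, 4.0111+3.4009i, 6.1664-2.6756i, 0.5000-4.3301i, -1.1775-0.8804i, -1.1775+0.8804i, 0.5000+4.3301i, 6.1664+2.6756i, 4.0111-3.4009i]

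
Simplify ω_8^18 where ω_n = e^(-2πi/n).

Since ω_8^8 = 1, powers reduce modulo 8.
18 mod 8 = 2
So ω_8^18 = ω_8^2 = e^(-2πi·2/8)

ω_8^18 = ω_8^2 = -1i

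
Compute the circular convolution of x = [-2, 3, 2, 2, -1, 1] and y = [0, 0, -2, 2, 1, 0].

(x ⊛ y)[n] = Σ(m=0 to 5) x[m] · y[(n-m) mod 6]

Computing each output sample:
(x ⊛ y)[0] = 8
(x ⊛ y)[1] = -2
(x ⊛ y)[2] = 5
(x ⊛ y)[3] = -9
(x ⊛ y)[4] = 0
(x ⊛ y)[5] = 3

x ⊛ y = [8, -2, 5, -9, 0, 3]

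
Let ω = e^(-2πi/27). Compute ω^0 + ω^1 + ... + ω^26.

Sum of all nth roots of unity equals 0 for n > 1 (geometric series with r ≠ 1).

0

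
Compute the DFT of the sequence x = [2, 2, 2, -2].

X[k] = Σ(n=0 to 3) x[n] · ω_4^(nk)
where ω_4 = e^(-2πi/4)

Computing each X[k]:
X[0] = 4
X[1] = -4i
X[2] = 4
X[3] = 4i

X = [4, -4i, 4, 4i]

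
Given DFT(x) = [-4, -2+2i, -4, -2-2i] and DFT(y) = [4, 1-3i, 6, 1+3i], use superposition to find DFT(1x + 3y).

By linearity: DFT(1x + 3y) = 1·DFT(x) + 3·DFT(y)
= 1·[-4, -2+2i, -4, -2-2i] + 3·[4, 1-3i, 6, 1+3i]

Computing element-wise:
Z[0] = 1·(-4) + 3·(4) = 8
Z[1] = 1·(-2+2i) + 3·(1-3i) = 1-7i
Z[2] = 1·(-4) + 3·(6) = 14
Z[3] = 1·(-2-2i) + 3·(1+3i) = 1+7i

DFT(1x + 3y) = 1·X + 3·Y = [8, 1-7i, 14, 1+7i]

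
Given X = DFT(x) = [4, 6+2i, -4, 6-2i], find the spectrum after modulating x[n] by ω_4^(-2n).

Modulation property: DFT(ω_4^(-2n)·x[n]) = X[(k-2) mod 4], so circularly shift X by 2 positions.

X[k-2] = [-4, 6-2i, 4, 6+2i]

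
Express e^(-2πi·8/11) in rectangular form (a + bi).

ω_11^8 = e^(-2πi·8/11)
= cos(-2π·8/11) + i·sin(-2π·8/11)
= cos(-16π/11) + i·sin(-16π/11)

ω_11^8 = cos(-16π/11) + i·sin(-16π/11) = -0.1423+0.9898i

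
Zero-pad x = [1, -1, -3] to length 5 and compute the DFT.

Original 3-point DFT: [-3, 3.0000-1.7321i, 3.0000+1.7321i]
Zero-padded 5-point DFT provides frequency interpolation.

DFT_5([x, 0, ...]) = [-3, 3.1180+2.7144i, 0.8820-2.2654i, 0.8820+2.2654i, 3.1180-2.7144i]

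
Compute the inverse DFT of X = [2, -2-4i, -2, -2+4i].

x[n] = (1/4) Σ(k=0 to 3) X[k] · e^(2πikn/4)

Computing each x[n]:
x[0] = -1
x[1] = 3
x[2] = 1
x[3] = -1

x = [-1, 3, 1, -1]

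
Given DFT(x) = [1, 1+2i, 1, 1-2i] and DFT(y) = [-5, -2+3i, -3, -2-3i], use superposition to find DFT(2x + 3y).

By linearity: DFT(2x + 3y) = 2·DFT(x) + 3·DFT(y)
= 2·[1, 1+2i, 1, 1-2i] + 3·[-5, -2+3i, -3, -2-3i]

Computing element-wise:
Z[0] = 2·(1) + 3·(-5) = -13
Z[1] = 2·(1+2i) + 3·(-2+3i) = -4+13i
Z[2] = 2·(1) + 3·(-3) = -7
Z[3] = 2·(1-2i) + 3·(-2-3i) = -4-13i

DFT(2x + 3y) = 2·X + 3·Y = [-13, -4+13i, -7, -4-13i]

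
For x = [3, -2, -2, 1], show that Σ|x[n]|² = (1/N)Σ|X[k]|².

Time domain:
Σ|x[n]|² = |3|² + |-2|² + |-2|² + |1|² = 18.0000

Frequency domain:
(1/4)Σ|X[k]|² = (1/4)(|0|² + |5+3i|² + |2|² + |5-3i|²) = (1/4)·72.0000 = 18.0000

Both sides agree, confirming Parseval's theorem.

Σ|x[n]|² = (1/N)Σ|X[k]|² = 18.0000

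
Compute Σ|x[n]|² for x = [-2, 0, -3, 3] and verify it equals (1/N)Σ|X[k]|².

Time domain:
Σ|x[n]|² = |-2|² + |0|² + |-3|² + |3|² = 22.0000

Frequency domain:
(1/4)Σ|X[k]|² = (1/4)(|-2|² + |1+3i|² + |-8|² + |1-3i|²) = (1/4)·88.0000 = 22.0000

Both sides agree, confirming Parseval's theorem.

Σ|x[n]|² = (1/N)Σ|X[k]|² = 22.0000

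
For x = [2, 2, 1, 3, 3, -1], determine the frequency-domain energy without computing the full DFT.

Parseval: Σ|x[n]|² = (1/N)Σ|X[k]|², so Σ|X[k]|² = N·Σ|x[n]|² = 6·28.0000

Σ|X[k]|² = N·Σ|x[n]|² = 6·28.0000 = 168.0000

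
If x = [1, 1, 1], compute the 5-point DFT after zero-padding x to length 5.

Original 3-point DFT: [3, 0, 0]
Zero-padded 5-point DFT provides frequency interpolation.

DFT_5([x, 0, ...]) = [3, 0.5000-1.5388i, 0.5000+0.3633i, 0.5000-0.3633i, 0.5000+1.5388i]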